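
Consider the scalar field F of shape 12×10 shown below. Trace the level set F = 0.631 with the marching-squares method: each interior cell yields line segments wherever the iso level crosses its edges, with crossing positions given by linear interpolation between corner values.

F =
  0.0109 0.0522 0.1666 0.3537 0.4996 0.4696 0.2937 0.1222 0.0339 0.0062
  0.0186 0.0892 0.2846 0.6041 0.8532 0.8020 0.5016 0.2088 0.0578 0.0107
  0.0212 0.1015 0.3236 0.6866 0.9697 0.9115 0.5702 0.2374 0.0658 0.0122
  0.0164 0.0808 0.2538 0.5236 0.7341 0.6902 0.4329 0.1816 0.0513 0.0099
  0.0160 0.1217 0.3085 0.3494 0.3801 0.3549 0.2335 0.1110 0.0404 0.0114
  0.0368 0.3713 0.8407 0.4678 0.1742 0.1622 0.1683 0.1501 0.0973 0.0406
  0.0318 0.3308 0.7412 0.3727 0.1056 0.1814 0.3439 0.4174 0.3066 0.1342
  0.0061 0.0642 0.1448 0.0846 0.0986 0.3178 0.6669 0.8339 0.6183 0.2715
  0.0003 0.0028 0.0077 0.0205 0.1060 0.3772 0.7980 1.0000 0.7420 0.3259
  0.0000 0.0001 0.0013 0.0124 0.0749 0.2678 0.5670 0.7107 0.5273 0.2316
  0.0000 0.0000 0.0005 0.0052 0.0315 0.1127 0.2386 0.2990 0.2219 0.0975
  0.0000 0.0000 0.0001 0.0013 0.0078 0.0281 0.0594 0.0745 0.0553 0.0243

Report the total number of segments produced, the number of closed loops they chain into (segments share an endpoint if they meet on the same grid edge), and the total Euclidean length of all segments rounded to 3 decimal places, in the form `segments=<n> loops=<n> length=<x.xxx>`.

segments=30 loops=3 length=21.290

cell (0,3): code 0100 → (0.372,4.000)–(1.000,3.108)
cell (0,4): code 1100 → (0.486,5.000)–(0.372,4.000)
cell (0,5): code 1000 → (1.000,5.569)–(0.486,5.000)
cell (1,2): code 0100 → (1.326,3.000)–(2.000,2.847)
cell (1,3): code 1110 → (1.000,3.108)–(1.326,3.000)
cell (1,5): code 1001 → (2.000,5.822)–(1.000,5.569)
cell (2,2): code 0010 → (2.000,2.847)–(2.341,3.000)
cell (2,3): code 0111 → (2.341,3.000)–(3.000,3.510)
cell (2,5): code 1001 → (3.000,5.230)–(2.000,5.822)
cell (3,3): code 0010 → (3.000,3.510)–(3.291,4.000)
cell (3,4): code 0011 → (3.291,4.000)–(3.177,5.000)
cell (3,5): code 0001 → (3.177,5.000)–(3.000,5.230)
cell (4,1): code 0100 → (4.606,2.000)–(5.000,1.553)
cell (4,2): code 1000 → (5.000,2.562)–(4.606,2.000)
cell (5,1): code 0110 → (5.000,1.553)–(6.000,1.731)
cell (5,2): code 1001 → (6.000,2.299)–(5.000,2.562)
cell (6,1): code 0010 → (6.000,1.731)–(6.185,2.000)
cell (6,2): code 0001 → (6.185,2.000)–(6.000,2.299)
cell (6,5): code 0100 → (6.889,6.000)–(7.000,5.897)
cell (6,6): code 1100 → (6.513,7.000)–(6.889,6.000)
cell (6,7): code 1000 → (7.000,7.941)–(6.513,7.000)
cell (7,5): code 0110 → (7.000,5.897)–(8.000,5.603)
cell (7,7): code 1101 → (7.103,8.000)–(7.000,7.941)
cell (7,8): code 1000 → (8.000,8.267)–(7.103,8.000)
cell (8,5): code 0010 → (8.000,5.603)–(8.723,6.000)
cell (8,6): code 0111 → (8.723,6.000)–(9.000,6.445)
cell (8,7): code 1011 → (9.000,7.435)–(8.517,8.000)
cell (8,8): code 0001 → (8.517,8.000)–(8.000,8.267)
cell (9,6): code 0010 → (9.000,6.445)–(9.194,7.000)
cell (9,7): code 0001 → (9.194,7.000)–(9.000,7.435)
total: 30 segments, chained into 3 closed loop(s), length Σ = 21.290313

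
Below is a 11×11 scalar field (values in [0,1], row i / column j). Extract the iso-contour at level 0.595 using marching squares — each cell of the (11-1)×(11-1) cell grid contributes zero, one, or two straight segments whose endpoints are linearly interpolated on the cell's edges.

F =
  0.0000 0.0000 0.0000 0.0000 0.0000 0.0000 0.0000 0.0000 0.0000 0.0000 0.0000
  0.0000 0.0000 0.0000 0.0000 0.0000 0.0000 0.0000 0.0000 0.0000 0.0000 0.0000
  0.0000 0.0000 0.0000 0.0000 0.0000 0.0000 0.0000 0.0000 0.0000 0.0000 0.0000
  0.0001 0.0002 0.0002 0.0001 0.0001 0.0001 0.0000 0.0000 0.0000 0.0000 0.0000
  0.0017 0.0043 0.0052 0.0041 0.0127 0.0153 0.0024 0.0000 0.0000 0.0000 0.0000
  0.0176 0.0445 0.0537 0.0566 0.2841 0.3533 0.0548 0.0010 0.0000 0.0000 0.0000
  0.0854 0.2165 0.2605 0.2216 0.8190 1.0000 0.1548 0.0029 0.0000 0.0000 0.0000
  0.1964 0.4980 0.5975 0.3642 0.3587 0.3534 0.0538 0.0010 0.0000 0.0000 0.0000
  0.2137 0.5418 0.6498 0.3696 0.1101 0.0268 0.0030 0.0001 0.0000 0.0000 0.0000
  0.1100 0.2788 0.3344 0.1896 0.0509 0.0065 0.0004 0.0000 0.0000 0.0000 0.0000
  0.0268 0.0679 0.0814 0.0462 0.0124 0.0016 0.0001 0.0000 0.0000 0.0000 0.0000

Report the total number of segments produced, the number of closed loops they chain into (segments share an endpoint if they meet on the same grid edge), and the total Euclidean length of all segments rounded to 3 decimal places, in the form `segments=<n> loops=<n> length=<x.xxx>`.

cell (5,3): code 0100 → (5.581,4.000)–(6.000,3.625)
cell (5,4): code 1100 → (5.374,5.000)–(5.581,4.000)
cell (5,5): code 1000 → (6.000,5.479)–(5.374,5.000)
cell (6,1): code 0100 → (6.993,2.000)–(7.000,1.975)
cell (6,2): code 1000 → (7.000,2.011)–(6.993,2.000)
cell (6,3): code 0010 → (6.000,3.625)–(6.487,4.000)
cell (6,4): code 0011 → (6.487,4.000)–(6.626,5.000)
cell (6,5): code 0001 → (6.626,5.000)–(6.000,5.479)
cell (7,1): code 0110 → (7.000,1.975)–(8.000,1.493)
cell (7,2): code 1001 → (8.000,2.196)–(7.000,2.011)
cell (8,1): code 0010 → (8.000,1.493)–(8.174,2.000)
cell (8,2): code 0001 → (8.174,2.000)–(8.000,2.196)
total: 12 segments, chained into 2 closed loop(s), length Σ = 7.748960

segments=12 loops=2 length=7.749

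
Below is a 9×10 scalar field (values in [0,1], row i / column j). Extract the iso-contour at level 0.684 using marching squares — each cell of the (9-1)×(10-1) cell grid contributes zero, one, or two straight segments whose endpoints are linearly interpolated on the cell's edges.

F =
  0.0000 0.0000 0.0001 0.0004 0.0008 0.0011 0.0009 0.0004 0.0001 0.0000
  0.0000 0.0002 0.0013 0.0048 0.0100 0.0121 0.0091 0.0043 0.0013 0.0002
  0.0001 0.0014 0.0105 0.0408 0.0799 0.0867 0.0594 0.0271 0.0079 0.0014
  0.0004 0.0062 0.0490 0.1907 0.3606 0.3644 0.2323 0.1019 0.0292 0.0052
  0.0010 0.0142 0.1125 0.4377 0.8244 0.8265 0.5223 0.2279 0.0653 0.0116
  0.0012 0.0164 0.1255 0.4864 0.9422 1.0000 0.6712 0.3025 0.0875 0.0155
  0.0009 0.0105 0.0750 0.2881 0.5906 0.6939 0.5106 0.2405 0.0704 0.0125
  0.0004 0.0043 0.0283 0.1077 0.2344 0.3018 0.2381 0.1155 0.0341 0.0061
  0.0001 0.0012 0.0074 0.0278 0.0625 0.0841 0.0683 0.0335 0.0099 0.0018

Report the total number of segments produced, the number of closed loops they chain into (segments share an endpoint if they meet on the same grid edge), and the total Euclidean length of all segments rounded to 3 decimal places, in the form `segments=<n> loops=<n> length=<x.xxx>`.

segments=10 loops=1 length=7.547

cell (3,3): code 0100 → (3.697,4.000)–(4.000,3.637)
cell (3,4): code 1100 → (3.692,5.000)–(3.697,4.000)
cell (3,5): code 1000 → (4.000,5.468)–(3.692,5.000)
cell (4,3): code 0110 → (4.000,3.637)–(5.000,3.434)
cell (4,5): code 1001 → (5.000,5.961)–(4.000,5.468)
cell (5,3): code 0010 → (5.000,3.434)–(5.734,4.000)
cell (5,4): code 0111 → (5.734,4.000)–(6.000,4.904)
cell (5,5): code 1001 → (6.000,5.054)–(5.000,5.961)
cell (6,4): code 0010 → (6.000,4.904)–(6.025,5.000)
cell (6,5): code 0001 → (6.025,5.000)–(6.000,5.054)
total: 10 segments, chained into 1 closed loop(s), length Σ = 7.547455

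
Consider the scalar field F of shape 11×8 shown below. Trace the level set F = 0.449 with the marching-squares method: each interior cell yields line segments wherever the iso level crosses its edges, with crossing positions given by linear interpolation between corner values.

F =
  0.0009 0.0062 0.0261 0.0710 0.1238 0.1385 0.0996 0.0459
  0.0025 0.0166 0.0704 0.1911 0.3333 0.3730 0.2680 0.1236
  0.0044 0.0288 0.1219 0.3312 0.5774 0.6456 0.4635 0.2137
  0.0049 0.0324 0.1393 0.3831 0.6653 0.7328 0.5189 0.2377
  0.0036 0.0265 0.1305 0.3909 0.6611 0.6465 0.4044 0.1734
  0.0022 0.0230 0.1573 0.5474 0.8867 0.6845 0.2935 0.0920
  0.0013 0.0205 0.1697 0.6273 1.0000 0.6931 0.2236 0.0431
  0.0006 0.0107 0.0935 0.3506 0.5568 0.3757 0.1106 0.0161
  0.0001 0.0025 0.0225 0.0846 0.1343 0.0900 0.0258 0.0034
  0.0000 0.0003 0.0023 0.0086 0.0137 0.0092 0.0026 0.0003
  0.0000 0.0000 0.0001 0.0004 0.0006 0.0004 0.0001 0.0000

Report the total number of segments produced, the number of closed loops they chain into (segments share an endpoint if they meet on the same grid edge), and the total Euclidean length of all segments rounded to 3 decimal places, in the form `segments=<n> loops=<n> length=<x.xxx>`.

segments=20 loops=1 length=15.296

cell (1,3): code 0100 → (1.474,4.000)–(2.000,3.478)
cell (1,4): code 1100 → (1.279,5.000)–(1.474,4.000)
cell (1,5): code 1100 → (1.926,6.000)–(1.279,5.000)
cell (1,6): code 1000 → (2.000,6.058)–(1.926,6.000)
cell (2,3): code 0110 → (2.000,3.478)–(3.000,3.234)
cell (2,6): code 1001 → (3.000,6.249)–(2.000,6.058)
cell (3,3): code 0110 → (3.000,3.234)–(4.000,3.215)
cell (3,5): code 1011 → (4.000,5.816)–(3.610,6.000)
cell (3,6): code 0001 → (3.610,6.000)–(3.000,6.249)
cell (4,2): code 0100 → (4.371,3.000)–(5.000,2.748)
cell (4,3): code 1110 → (4.000,3.215)–(4.371,3.000)
cell (4,5): code 1001 → (5.000,5.602)–(4.000,5.816)
cell (5,2): code 0110 → (5.000,2.748)–(6.000,2.610)
cell (5,5): code 1001 → (6.000,5.520)–(5.000,5.602)
cell (6,2): code 0010 → (6.000,2.610)–(6.644,3.000)
cell (6,3): code 0111 → (6.644,3.000)–(7.000,3.477)
cell (6,4): code 1011 → (7.000,4.595)–(6.769,5.000)
cell (6,5): code 0001 → (6.769,5.000)–(6.000,5.520)
cell (7,3): code 0010 → (7.000,3.477)–(7.255,4.000)
cell (7,4): code 0001 → (7.255,4.000)–(7.000,4.595)
total: 20 segments, chained into 1 closed loop(s), length Σ = 15.296257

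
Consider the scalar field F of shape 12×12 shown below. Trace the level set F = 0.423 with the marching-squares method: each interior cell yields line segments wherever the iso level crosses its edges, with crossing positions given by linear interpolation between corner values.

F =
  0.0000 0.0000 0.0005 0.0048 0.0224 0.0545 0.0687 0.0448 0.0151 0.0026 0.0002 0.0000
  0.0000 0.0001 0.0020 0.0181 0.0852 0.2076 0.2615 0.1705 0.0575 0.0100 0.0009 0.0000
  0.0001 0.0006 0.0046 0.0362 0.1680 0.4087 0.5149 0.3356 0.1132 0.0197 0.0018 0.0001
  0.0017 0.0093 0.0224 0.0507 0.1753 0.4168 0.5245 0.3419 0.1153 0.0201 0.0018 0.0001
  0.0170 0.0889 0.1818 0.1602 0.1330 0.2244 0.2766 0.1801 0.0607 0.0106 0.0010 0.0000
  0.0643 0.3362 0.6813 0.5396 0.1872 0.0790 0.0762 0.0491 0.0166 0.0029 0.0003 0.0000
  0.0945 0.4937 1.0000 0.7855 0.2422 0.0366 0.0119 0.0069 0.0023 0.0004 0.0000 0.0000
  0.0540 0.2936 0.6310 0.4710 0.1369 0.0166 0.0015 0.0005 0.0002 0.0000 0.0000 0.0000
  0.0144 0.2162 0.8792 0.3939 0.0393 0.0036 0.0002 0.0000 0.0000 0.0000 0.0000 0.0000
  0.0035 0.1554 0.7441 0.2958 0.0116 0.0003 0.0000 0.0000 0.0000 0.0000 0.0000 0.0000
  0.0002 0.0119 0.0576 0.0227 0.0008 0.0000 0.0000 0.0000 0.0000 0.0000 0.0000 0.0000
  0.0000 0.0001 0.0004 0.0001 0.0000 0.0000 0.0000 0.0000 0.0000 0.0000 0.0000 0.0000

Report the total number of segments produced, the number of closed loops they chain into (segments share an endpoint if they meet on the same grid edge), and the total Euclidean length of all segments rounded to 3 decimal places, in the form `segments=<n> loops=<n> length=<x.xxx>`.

cell (1,5): code 0100 → (1.637,6.000)–(2.000,5.135)
cell (1,6): code 1000 → (2.000,6.513)–(1.637,6.000)
cell (2,5): code 0110 → (2.000,5.135)–(3.000,5.058)
cell (2,6): code 1001 → (3.000,6.556)–(2.000,6.513)
cell (3,5): code 0010 → (3.000,5.058)–(3.409,6.000)
cell (3,6): code 0001 → (3.409,6.000)–(3.000,6.556)
cell (4,1): code 0100 → (4.483,2.000)–(5.000,1.252)
cell (4,2): code 1100 → (4.693,3.000)–(4.483,2.000)
cell (4,3): code 1000 → (5.000,3.331)–(4.693,3.000)
cell (5,0): code 0100 → (5.551,1.000)–(6.000,0.823)
cell (5,1): code 1110 → (5.000,1.252)–(5.551,1.000)
cell (5,3): code 1001 → (6.000,3.667)–(5.000,3.331)
cell (6,0): code 0010 → (6.000,0.823)–(6.353,1.000)
cell (6,1): code 0111 → (6.353,1.000)–(7.000,1.384)
cell (6,3): code 1001 → (7.000,3.144)–(6.000,3.667)
cell (7,1): code 0110 → (7.000,1.384)–(8.000,1.312)
cell (7,2): code 1011 → (8.000,2.940)–(7.623,3.000)
cell (7,3): code 0001 → (7.623,3.000)–(7.000,3.144)
cell (8,1): code 0110 → (8.000,1.312)–(9.000,1.455)
cell (8,2): code 1001 → (9.000,2.716)–(8.000,2.940)
cell (9,1): code 0010 → (9.000,1.455)–(9.468,2.000)
cell (9,2): code 0001 → (9.468,2.000)–(9.000,2.716)
total: 22 segments, chained into 2 closed loop(s), length Σ = 17.722798

segments=22 loops=2 length=17.723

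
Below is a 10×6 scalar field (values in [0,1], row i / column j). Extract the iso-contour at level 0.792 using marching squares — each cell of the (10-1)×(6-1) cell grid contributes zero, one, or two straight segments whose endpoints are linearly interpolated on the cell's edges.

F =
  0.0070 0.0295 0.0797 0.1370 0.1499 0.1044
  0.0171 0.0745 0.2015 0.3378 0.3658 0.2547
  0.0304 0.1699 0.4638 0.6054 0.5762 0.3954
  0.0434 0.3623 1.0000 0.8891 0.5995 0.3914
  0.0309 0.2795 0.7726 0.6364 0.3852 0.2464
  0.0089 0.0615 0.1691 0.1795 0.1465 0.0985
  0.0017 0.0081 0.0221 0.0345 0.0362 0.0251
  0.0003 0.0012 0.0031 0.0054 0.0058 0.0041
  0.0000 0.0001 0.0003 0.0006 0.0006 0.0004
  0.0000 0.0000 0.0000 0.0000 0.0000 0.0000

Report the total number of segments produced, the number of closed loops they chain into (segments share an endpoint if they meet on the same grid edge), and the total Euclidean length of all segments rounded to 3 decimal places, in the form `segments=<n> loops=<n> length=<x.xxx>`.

cell (2,1): code 0100 → (2.612,2.000)–(3.000,1.674)
cell (2,2): code 1100 → (2.658,3.000)–(2.612,2.000)
cell (2,3): code 1000 → (3.000,3.335)–(2.658,3.000)
cell (3,1): code 0010 → (3.000,1.674)–(3.915,2.000)
cell (3,2): code 0011 → (3.915,2.000)–(3.384,3.000)
cell (3,3): code 0001 → (3.384,3.000)–(3.000,3.335)
total: 6 segments, chained into 1 closed loop(s), length Σ = 4.600034

segments=6 loops=1 length=4.600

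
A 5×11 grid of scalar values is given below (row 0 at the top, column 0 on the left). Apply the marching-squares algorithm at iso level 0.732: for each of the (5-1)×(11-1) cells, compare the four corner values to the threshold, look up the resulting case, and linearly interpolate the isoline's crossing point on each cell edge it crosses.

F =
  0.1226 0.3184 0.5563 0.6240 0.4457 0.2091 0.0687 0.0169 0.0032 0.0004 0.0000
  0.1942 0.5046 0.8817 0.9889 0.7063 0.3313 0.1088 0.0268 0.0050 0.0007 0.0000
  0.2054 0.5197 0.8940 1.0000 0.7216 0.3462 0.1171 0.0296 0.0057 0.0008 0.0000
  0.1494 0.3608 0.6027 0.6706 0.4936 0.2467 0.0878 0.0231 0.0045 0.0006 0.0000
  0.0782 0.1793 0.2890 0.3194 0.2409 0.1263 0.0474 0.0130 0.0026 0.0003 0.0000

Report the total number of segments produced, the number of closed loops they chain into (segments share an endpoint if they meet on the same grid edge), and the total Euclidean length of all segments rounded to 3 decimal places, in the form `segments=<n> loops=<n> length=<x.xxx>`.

cell (0,1): code 0100 → (0.540,2.000)–(1.000,1.603)
cell (0,2): code 1100 → (0.296,3.000)–(0.540,2.000)
cell (0,3): code 1000 → (1.000,3.909)–(0.296,3.000)
cell (1,1): code 0110 → (1.000,1.603)–(2.000,1.567)
cell (1,3): code 1001 → (2.000,3.963)–(1.000,3.909)
cell (2,1): code 0010 → (2.000,1.567)–(2.556,2.000)
cell (2,2): code 0011 → (2.556,2.000)–(2.814,3.000)
cell (2,3): code 0001 → (2.814,3.000)–(2.000,3.963)
total: 8 segments, chained into 1 closed loop(s), length Σ = 7.786580

segments=8 loops=1 length=7.787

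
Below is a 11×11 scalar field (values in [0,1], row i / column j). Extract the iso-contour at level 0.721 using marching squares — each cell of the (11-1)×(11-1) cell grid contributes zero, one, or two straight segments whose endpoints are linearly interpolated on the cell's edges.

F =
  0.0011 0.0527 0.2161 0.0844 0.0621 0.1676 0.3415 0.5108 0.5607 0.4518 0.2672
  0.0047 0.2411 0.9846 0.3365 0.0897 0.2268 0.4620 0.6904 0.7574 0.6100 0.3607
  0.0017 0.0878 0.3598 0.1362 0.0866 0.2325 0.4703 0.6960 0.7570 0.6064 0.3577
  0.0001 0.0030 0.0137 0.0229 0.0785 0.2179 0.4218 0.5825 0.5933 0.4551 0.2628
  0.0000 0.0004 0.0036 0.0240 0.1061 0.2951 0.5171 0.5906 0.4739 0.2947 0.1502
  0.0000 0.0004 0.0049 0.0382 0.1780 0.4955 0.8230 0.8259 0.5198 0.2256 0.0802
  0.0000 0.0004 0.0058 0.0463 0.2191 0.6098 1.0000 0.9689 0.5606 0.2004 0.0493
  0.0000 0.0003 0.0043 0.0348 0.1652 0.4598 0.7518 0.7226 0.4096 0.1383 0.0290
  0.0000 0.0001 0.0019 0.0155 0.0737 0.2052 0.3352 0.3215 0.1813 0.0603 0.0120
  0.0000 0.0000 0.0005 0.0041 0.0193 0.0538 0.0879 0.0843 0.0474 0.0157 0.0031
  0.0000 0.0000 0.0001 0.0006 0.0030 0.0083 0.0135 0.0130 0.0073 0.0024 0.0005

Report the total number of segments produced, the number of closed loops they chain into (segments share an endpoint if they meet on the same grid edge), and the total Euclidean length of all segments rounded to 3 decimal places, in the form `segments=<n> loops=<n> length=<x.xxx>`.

cell (0,1): code 0100 → (0.657,2.000)–(1.000,1.645)
cell (0,2): code 1000 → (1.000,2.407)–(0.657,2.000)
cell (0,7): code 0100 → (0.815,8.000)–(1.000,7.457)
cell (0,8): code 1000 → (1.000,8.247)–(0.815,8.000)
cell (1,1): code 0010 → (1.000,1.645)–(1.422,2.000)
cell (1,2): code 0001 → (1.422,2.000)–(1.000,2.407)
cell (1,7): code 0110 → (1.000,7.457)–(2.000,7.410)
cell (1,8): code 1001 → (2.000,8.239)–(1.000,8.247)
cell (2,7): code 0010 → (2.000,7.410)–(2.220,8.000)
cell (2,8): code 0001 → (2.220,8.000)–(2.000,8.239)
cell (4,5): code 0100 → (4.667,6.000)–(5.000,5.689)
cell (4,6): code 1100 → (4.554,7.000)–(4.667,6.000)
cell (4,7): code 1000 → (5.000,7.343)–(4.554,7.000)
cell (5,5): code 0110 → (5.000,5.689)–(6.000,5.285)
cell (5,7): code 1001 → (6.000,7.607)–(5.000,7.343)
cell (6,5): code 0110 → (6.000,5.285)–(7.000,5.895)
cell (6,7): code 1001 → (7.000,7.005)–(6.000,7.607)
cell (7,5): code 0010 → (7.000,5.895)–(7.074,6.000)
cell (7,6): code 0011 → (7.074,6.000)–(7.004,7.000)
cell (7,7): code 0001 → (7.004,7.000)–(7.000,7.005)
total: 20 segments, chained into 3 closed loop(s), length Σ = 13.614461

segments=20 loops=3 length=13.614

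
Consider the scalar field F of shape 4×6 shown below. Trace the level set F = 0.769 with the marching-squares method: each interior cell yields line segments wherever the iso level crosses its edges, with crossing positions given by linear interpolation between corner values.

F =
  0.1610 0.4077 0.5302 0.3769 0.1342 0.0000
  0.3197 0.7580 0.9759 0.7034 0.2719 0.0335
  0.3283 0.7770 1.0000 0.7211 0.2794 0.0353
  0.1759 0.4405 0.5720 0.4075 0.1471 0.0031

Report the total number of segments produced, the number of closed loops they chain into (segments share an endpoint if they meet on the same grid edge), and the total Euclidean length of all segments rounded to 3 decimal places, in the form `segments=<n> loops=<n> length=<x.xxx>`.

cell (0,1): code 0100 → (0.536,2.000)–(1.000,1.050)
cell (0,2): code 1000 → (1.000,2.759)–(0.536,2.000)
cell (1,0): code 0100 → (1.579,1.000)–(2.000,0.982)
cell (1,1): code 1110 → (1.000,1.050)–(1.579,1.000)
cell (1,2): code 1001 → (2.000,2.828)–(1.000,2.759)
cell (2,0): code 0010 → (2.000,0.982)–(2.024,1.000)
cell (2,1): code 0011 → (2.024,1.000)–(2.540,2.000)
cell (2,2): code 0001 → (2.540,2.000)–(2.000,2.828)
total: 8 segments, chained into 1 closed loop(s), length Σ = 6.095361

segments=8 loops=1 length=6.095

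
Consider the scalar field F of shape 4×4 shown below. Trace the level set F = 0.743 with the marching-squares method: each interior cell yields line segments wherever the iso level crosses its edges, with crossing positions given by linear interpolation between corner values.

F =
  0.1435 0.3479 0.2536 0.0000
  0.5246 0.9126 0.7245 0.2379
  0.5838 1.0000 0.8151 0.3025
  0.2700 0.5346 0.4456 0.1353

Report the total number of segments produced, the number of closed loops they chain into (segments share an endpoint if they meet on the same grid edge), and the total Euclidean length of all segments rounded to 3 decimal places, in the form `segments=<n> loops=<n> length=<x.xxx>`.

segments=8 loops=1 length=5.662

cell (0,0): code 0100 → (0.700,1.000)–(1.000,0.563)
cell (0,1): code 1000 → (1.000,1.902)–(0.700,1.000)
cell (1,0): code 0110 → (1.000,0.563)–(2.000,0.383)
cell (1,1): code 1101 → (1.204,2.000)–(1.000,1.902)
cell (1,2): code 1000 → (2.000,2.141)–(1.204,2.000)
cell (2,0): code 0010 → (2.000,0.383)–(2.552,1.000)
cell (2,1): code 0011 → (2.552,1.000)–(2.195,2.000)
cell (2,2): code 0001 → (2.195,2.000)–(2.000,2.141)
total: 8 segments, chained into 1 closed loop(s), length Σ = 5.662401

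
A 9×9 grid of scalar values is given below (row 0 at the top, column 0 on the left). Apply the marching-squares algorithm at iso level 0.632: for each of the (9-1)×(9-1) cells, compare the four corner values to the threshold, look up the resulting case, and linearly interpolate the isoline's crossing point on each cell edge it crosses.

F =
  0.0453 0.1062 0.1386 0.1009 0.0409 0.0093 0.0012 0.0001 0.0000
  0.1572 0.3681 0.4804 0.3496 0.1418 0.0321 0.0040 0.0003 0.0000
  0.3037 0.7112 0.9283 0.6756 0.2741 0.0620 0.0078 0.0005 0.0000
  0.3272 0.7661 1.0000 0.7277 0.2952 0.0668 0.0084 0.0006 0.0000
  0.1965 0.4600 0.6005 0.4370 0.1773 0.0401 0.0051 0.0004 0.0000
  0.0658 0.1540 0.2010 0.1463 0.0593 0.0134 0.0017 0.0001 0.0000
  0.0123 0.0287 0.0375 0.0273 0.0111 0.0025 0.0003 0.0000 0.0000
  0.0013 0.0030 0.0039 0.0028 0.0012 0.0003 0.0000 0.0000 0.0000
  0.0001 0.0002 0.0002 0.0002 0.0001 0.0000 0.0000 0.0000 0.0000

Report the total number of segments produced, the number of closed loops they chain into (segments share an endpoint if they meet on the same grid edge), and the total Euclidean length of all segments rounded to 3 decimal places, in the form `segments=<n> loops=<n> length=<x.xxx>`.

segments=10 loops=1 length=7.909

cell (1,0): code 0100 → (1.769,1.000)–(2.000,0.806)
cell (1,1): code 1100 → (1.338,2.000)–(1.769,1.000)
cell (1,2): code 1100 → (1.866,3.000)–(1.338,2.000)
cell (1,3): code 1000 → (2.000,3.109)–(1.866,3.000)
cell (2,0): code 0110 → (2.000,0.806)–(3.000,0.694)
cell (2,3): code 1001 → (3.000,3.221)–(2.000,3.109)
cell (3,0): code 0010 → (3.000,0.694)–(3.438,1.000)
cell (3,1): code 0011 → (3.438,1.000)–(3.921,2.000)
cell (3,2): code 0011 → (3.921,2.000)–(3.329,3.000)
cell (3,3): code 0001 → (3.329,3.000)–(3.000,3.221)
total: 10 segments, chained into 1 closed loop(s), length Σ = 7.909468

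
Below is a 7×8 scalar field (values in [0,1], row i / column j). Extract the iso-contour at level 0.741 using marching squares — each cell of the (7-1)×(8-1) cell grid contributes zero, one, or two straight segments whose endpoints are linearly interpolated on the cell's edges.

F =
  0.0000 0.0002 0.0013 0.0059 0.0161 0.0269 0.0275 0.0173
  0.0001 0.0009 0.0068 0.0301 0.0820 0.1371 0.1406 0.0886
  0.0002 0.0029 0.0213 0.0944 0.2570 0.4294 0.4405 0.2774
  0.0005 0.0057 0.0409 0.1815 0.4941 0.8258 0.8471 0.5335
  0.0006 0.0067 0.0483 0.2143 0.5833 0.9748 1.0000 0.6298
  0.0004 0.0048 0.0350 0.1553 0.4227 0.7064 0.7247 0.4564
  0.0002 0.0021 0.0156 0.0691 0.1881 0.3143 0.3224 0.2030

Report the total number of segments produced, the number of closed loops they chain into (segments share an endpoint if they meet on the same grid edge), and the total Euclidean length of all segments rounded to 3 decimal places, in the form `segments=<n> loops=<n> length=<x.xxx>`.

cell (2,4): code 0100 → (2.786,5.000)–(3.000,4.744)
cell (2,5): code 1100 → (2.739,6.000)–(2.786,5.000)
cell (2,6): code 1000 → (3.000,6.338)–(2.739,6.000)
cell (3,4): code 0110 → (3.000,4.744)–(4.000,4.403)
cell (3,6): code 1001 → (4.000,6.700)–(3.000,6.338)
cell (4,4): code 0010 → (4.000,4.403)–(4.871,5.000)
cell (4,5): code 0011 → (4.871,5.000)–(4.941,6.000)
cell (4,6): code 0001 → (4.941,6.000)–(4.000,6.700)
total: 8 segments, chained into 1 closed loop(s), length Σ = 7.112686

segments=8 loops=1 length=7.113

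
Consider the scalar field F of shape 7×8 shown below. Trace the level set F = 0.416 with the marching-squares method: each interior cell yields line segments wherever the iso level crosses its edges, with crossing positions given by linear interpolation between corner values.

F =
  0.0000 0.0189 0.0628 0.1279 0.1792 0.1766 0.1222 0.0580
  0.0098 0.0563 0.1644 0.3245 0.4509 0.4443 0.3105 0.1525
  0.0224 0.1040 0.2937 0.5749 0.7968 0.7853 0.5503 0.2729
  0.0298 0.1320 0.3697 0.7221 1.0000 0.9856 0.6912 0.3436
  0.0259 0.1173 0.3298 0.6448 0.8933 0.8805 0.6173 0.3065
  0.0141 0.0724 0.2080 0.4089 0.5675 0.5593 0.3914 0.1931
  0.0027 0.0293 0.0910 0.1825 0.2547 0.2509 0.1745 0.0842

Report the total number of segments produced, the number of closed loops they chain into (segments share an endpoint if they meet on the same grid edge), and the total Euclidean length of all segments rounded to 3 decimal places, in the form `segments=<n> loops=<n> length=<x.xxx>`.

cell (0,3): code 0100 → (0.872,4.000)–(1.000,3.724)
cell (0,4): code 1100 → (0.894,5.000)–(0.872,4.000)
cell (0,5): code 1000 → (1.000,5.212)–(0.894,5.000)
cell (1,2): code 0100 → (1.365,3.000)–(2.000,2.435)
cell (1,3): code 1110 → (1.000,3.724)–(1.365,3.000)
cell (1,5): code 1101 → (1.440,6.000)–(1.000,5.212)
cell (1,6): code 1000 → (2.000,6.484)–(1.440,6.000)
cell (2,2): code 0110 → (2.000,2.435)–(3.000,2.131)
cell (2,6): code 1001 → (3.000,6.792)–(2.000,6.484)
cell (3,2): code 0110 → (3.000,2.131)–(4.000,2.274)
cell (3,6): code 1001 → (4.000,6.648)–(3.000,6.792)
cell (4,2): code 0010 → (4.000,2.274)–(4.970,3.000)
cell (4,3): code 0111 → (4.970,3.000)–(5.000,3.045)
cell (4,5): code 1011 → (5.000,5.853)–(4.891,6.000)
cell (4,6): code 0001 → (4.891,6.000)–(4.000,6.648)
cell (5,3): code 0010 → (5.000,3.045)–(5.484,4.000)
cell (5,4): code 0011 → (5.484,4.000)–(5.465,5.000)
cell (5,5): code 0001 → (5.465,5.000)–(5.000,5.853)
total: 18 segments, chained into 1 closed loop(s), length Σ = 14.549560

segments=18 loops=1 length=14.550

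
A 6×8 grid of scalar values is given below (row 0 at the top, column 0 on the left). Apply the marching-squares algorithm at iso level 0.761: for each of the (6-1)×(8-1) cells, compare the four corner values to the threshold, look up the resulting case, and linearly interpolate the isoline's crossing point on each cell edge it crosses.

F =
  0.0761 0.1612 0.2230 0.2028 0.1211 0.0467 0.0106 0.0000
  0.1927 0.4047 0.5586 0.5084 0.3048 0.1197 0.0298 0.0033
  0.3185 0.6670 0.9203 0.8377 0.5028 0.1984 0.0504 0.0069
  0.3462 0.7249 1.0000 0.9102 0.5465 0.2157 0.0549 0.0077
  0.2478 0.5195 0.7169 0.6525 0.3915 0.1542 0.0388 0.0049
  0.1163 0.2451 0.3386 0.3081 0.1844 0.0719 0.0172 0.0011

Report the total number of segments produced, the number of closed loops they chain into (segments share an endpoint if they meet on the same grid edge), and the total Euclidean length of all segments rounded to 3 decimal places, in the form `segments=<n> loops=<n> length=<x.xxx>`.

segments=8 loops=1 length=7.116

cell (1,1): code 0100 → (1.560,2.000)–(2.000,1.371)
cell (1,2): code 1100 → (1.767,3.000)–(1.560,2.000)
cell (1,3): code 1000 → (2.000,3.229)–(1.767,3.000)
cell (2,1): code 0110 → (2.000,1.371)–(3.000,1.131)
cell (2,3): code 1001 → (3.000,3.410)–(2.000,3.229)
cell (3,1): code 0010 → (3.000,1.131)–(3.844,2.000)
cell (3,2): code 0011 → (3.844,2.000)–(3.579,3.000)
cell (3,3): code 0001 → (3.579,3.000)–(3.000,3.410)
total: 8 segments, chained into 1 closed loop(s), length Σ = 7.115938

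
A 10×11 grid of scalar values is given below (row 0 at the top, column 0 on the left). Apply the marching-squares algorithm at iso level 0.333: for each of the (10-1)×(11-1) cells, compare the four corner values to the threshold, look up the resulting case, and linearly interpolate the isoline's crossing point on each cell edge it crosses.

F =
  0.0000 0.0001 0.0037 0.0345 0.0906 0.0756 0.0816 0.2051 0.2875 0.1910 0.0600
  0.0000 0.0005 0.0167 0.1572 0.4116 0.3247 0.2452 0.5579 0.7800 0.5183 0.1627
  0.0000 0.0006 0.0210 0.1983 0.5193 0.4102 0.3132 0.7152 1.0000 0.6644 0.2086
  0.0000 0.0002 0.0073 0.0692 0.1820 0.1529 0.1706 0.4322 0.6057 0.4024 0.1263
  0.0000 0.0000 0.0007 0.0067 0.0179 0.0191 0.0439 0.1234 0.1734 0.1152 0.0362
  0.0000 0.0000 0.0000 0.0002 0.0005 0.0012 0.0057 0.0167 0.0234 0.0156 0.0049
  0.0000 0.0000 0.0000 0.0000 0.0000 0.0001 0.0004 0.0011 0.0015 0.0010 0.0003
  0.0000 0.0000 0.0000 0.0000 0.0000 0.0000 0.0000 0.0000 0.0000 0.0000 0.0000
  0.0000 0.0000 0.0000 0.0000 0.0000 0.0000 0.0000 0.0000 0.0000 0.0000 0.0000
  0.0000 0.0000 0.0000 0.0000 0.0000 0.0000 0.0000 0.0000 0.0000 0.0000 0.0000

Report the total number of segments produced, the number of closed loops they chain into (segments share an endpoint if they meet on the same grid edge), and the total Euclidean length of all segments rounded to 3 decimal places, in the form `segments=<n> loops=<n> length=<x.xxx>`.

cell (0,3): code 0100 → (0.755,4.000)–(1.000,3.691)
cell (0,4): code 1000 → (1.000,4.904)–(0.755,4.000)
cell (0,6): code 0100 → (0.363,7.000)–(1.000,6.281)
cell (0,7): code 1100 → (0.092,8.000)–(0.363,7.000)
cell (0,8): code 1100 → (0.434,9.000)–(0.092,8.000)
cell (0,9): code 1000 → (1.000,9.521)–(0.434,9.000)
cell (1,3): code 0110 → (1.000,3.691)–(2.000,3.420)
cell (1,4): code 1101 → (1.097,5.000)–(1.000,4.904)
cell (1,5): code 1000 → (2.000,5.796)–(1.097,5.000)
cell (1,6): code 0110 → (1.000,6.281)–(2.000,6.049)
cell (1,9): code 1001 → (2.000,9.727)–(1.000,9.521)
cell (2,3): code 0010 → (2.000,3.420)–(2.552,4.000)
cell (2,4): code 0011 → (2.552,4.000)–(2.300,5.000)
cell (2,5): code 0001 → (2.300,5.000)–(2.000,5.796)
cell (2,6): code 0110 → (2.000,6.049)–(3.000,6.621)
cell (2,9): code 1001 → (3.000,9.251)–(2.000,9.727)
cell (3,6): code 0010 → (3.000,6.621)–(3.321,7.000)
cell (3,7): code 0011 → (3.321,7.000)–(3.631,8.000)
cell (3,8): code 0011 → (3.631,8.000)–(3.242,9.000)
cell (3,9): code 0001 → (3.242,9.000)–(3.000,9.251)
total: 20 segments, chained into 2 closed loop(s), length Σ = 17.485557

segments=20 loops=2 length=17.486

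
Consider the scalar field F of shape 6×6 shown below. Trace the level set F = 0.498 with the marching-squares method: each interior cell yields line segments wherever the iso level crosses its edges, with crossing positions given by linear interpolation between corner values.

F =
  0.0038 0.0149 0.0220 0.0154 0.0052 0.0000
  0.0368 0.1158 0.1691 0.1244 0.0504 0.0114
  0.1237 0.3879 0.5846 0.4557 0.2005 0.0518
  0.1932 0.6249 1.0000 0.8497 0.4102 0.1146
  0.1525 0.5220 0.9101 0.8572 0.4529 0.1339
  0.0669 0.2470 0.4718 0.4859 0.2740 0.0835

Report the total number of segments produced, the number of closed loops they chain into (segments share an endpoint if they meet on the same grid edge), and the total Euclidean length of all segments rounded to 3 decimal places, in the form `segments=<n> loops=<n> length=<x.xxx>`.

segments=12 loops=1 length=9.840

cell (1,1): code 0100 → (1.792,2.000)–(2.000,1.560)
cell (1,2): code 1000 → (2.000,2.672)–(1.792,2.000)
cell (2,0): code 0100 → (2.465,1.000)–(3.000,0.706)
cell (2,1): code 1110 → (2.000,1.560)–(2.465,1.000)
cell (2,2): code 1101 → (2.107,3.000)–(2.000,2.672)
cell (2,3): code 1000 → (3.000,3.800)–(2.107,3.000)
cell (3,0): code 0110 → (3.000,0.706)–(4.000,0.935)
cell (3,3): code 1001 → (4.000,3.888)–(3.000,3.800)
cell (4,0): code 0010 → (4.000,0.935)–(4.087,1.000)
cell (4,1): code 0011 → (4.087,1.000)–(4.940,2.000)
cell (4,2): code 0011 → (4.940,2.000)–(4.967,3.000)
cell (4,3): code 0001 → (4.967,3.000)–(4.000,3.888)
total: 12 segments, chained into 1 closed loop(s), length Σ = 9.839622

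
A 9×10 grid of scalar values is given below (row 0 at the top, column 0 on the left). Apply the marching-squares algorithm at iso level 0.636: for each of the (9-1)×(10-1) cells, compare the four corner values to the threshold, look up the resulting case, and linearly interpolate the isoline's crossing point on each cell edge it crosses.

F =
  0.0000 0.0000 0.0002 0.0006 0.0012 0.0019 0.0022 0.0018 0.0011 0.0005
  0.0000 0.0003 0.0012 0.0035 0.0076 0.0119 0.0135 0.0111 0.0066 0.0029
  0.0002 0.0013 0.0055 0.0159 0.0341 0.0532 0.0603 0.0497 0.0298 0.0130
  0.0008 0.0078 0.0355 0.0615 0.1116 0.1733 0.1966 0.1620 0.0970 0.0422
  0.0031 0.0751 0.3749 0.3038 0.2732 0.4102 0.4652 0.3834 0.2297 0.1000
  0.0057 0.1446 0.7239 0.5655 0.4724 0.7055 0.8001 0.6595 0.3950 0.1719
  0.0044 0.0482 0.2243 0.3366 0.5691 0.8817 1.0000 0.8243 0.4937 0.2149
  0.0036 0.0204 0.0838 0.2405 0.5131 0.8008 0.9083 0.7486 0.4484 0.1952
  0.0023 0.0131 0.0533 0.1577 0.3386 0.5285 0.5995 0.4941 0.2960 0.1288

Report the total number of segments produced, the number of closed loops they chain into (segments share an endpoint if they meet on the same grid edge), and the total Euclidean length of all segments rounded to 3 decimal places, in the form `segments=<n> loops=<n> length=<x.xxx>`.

cell (4,1): code 0100 → (4.748,2.000)–(5.000,1.848)
cell (4,2): code 1000 → (5.000,2.555)–(4.748,2.000)
cell (4,4): code 0100 → (4.765,5.000)–(5.000,4.702)
cell (4,5): code 1100 → (4.510,6.000)–(4.765,5.000)
cell (4,6): code 1100 → (4.915,7.000)–(4.510,6.000)
cell (4,7): code 1000 → (5.000,7.089)–(4.915,7.000)
cell (5,1): code 0010 → (5.000,1.848)–(5.176,2.000)
cell (5,2): code 0001 → (5.176,2.000)–(5.000,2.555)
cell (5,4): code 0110 → (5.000,4.702)–(6.000,4.214)
cell (5,7): code 1001 → (6.000,7.570)–(5.000,7.089)
cell (6,4): code 0110 → (6.000,4.214)–(7.000,4.427)
cell (6,7): code 1001 → (7.000,7.375)–(6.000,7.570)
cell (7,4): code 0010 → (7.000,4.427)–(7.605,5.000)
cell (7,5): code 0011 → (7.605,5.000)–(7.882,6.000)
cell (7,6): code 0011 → (7.882,6.000)–(7.442,7.000)
cell (7,7): code 0001 → (7.442,7.000)–(7.000,7.375)
total: 16 segments, chained into 2 closed loop(s), length Σ = 12.138133

segments=16 loops=2 length=12.138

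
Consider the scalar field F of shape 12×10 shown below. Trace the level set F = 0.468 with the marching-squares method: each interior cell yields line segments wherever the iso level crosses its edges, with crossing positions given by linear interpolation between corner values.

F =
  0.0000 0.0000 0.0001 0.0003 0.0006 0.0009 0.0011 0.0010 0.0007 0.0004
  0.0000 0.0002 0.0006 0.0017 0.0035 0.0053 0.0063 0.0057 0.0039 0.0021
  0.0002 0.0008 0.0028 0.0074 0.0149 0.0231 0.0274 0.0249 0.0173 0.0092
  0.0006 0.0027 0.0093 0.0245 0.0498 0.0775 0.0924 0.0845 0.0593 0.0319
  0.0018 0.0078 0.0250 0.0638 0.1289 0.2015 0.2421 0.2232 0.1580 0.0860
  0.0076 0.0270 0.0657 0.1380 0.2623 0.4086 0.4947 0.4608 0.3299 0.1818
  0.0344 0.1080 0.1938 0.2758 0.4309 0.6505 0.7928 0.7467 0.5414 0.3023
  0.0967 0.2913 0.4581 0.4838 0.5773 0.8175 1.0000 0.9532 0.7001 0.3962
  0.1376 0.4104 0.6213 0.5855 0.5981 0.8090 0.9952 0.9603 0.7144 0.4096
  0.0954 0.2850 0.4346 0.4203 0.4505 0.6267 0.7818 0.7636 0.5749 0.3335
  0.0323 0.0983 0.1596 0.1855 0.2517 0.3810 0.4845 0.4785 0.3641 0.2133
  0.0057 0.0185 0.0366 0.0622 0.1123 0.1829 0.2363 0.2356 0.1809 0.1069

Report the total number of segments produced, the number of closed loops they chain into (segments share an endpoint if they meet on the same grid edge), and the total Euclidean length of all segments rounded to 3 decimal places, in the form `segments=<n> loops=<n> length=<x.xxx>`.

cell (4,5): code 0100 → (4.894,6.000)–(5.000,5.690)
cell (4,6): code 1000 → (5.000,6.788)–(4.894,6.000)
cell (5,4): code 0100 → (5.246,5.000)–(6.000,4.169)
cell (5,5): code 1110 → (5.000,5.690)–(5.246,5.000)
cell (5,6): code 1101 → (5.025,7.000)–(5.000,6.788)
cell (5,7): code 1100 → (5.653,8.000)–(5.025,7.000)
cell (5,8): code 1000 → (6.000,8.307)–(5.653,8.000)
cell (6,2): code 0100 → (6.924,3.000)–(7.000,2.385)
cell (6,3): code 1100 → (6.253,4.000)–(6.924,3.000)
cell (6,4): code 1110 → (6.000,4.169)–(6.253,4.000)
cell (6,8): code 1001 → (7.000,8.764)–(6.000,8.307)
cell (7,1): code 0100 → (7.061,2.000)–(8.000,1.273)
cell (7,2): code 1110 → (7.000,2.385)–(7.061,2.000)
cell (7,8): code 1001 → (8.000,8.808)–(7.000,8.764)
cell (8,1): code 0010 → (8.000,1.273)–(8.821,2.000)
cell (8,2): code 0011 → (8.821,2.000)–(8.711,3.000)
cell (8,3): code 0011 → (8.711,3.000)–(8.881,4.000)
cell (8,4): code 0111 → (8.881,4.000)–(9.000,4.099)
cell (8,8): code 1001 → (9.000,8.443)–(8.000,8.808)
cell (9,4): code 0010 → (9.000,4.099)–(9.646,5.000)
cell (9,5): code 0111 → (9.646,5.000)–(10.000,5.841)
cell (9,7): code 1011 → (10.000,7.092)–(9.507,8.000)
cell (9,8): code 0001 → (9.507,8.000)–(9.000,8.443)
cell (10,5): code 0010 → (10.000,5.841)–(10.066,6.000)
cell (10,6): code 0011 → (10.066,6.000)–(10.043,7.000)
cell (10,7): code 0001 → (10.043,7.000)–(10.000,7.092)
total: 26 segments, chained into 1 closed loop(s), length Σ = 19.978995

segments=26 loops=1 length=19.979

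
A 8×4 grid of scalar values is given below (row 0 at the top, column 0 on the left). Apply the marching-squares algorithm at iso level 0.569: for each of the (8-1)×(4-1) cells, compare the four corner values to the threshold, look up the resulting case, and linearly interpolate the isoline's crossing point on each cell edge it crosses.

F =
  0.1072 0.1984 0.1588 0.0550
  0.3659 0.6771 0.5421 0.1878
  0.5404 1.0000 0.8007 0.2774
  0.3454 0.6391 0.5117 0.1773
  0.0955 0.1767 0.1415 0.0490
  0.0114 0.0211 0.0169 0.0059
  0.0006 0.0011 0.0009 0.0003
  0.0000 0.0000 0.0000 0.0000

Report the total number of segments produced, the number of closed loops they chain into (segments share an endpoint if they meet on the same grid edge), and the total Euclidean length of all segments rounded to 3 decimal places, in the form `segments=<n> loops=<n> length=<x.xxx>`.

cell (0,0): code 0100 → (0.774,1.000)–(1.000,0.653)
cell (0,1): code 1000 → (1.000,1.801)–(0.774,1.000)
cell (1,0): code 0110 → (1.000,0.653)–(2.000,0.062)
cell (1,1): code 1101 → (1.104,2.000)–(1.000,1.801)
cell (1,2): code 1000 → (2.000,2.443)–(1.104,2.000)
cell (2,0): code 0110 → (2.000,0.062)–(3.000,0.761)
cell (2,1): code 1011 → (3.000,1.550)–(2.802,2.000)
cell (2,2): code 0001 → (2.802,2.000)–(2.000,2.443)
cell (3,0): code 0010 → (3.000,0.761)–(3.152,1.000)
cell (3,1): code 0001 → (3.152,1.000)–(3.000,1.550)
total: 10 segments, chained into 1 closed loop(s), length Σ = 7.112783

segments=10 loops=1 length=7.113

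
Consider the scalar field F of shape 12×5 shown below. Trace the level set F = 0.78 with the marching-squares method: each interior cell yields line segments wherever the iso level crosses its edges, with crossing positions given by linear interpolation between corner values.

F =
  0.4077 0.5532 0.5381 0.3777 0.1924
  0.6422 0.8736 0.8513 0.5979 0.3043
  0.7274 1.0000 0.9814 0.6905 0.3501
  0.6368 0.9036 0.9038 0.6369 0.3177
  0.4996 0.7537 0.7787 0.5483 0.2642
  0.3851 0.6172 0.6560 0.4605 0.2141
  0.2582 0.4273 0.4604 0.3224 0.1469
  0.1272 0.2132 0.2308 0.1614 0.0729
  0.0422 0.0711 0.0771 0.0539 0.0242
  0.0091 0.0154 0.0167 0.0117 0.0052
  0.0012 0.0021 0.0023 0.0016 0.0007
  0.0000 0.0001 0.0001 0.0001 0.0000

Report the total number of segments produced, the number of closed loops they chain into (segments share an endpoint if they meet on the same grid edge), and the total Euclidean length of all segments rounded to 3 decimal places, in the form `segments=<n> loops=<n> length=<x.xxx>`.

segments=10 loops=1 length=9.158

cell (0,0): code 0100 → (0.708,1.000)–(1.000,0.596)
cell (0,1): code 1100 → (0.772,2.000)–(0.708,1.000)
cell (0,2): code 1000 → (1.000,2.281)–(0.772,2.000)
cell (1,0): code 0110 → (1.000,0.596)–(2.000,0.193)
cell (1,2): code 1001 → (2.000,2.692)–(1.000,2.281)
cell (2,0): code 0110 → (2.000,0.193)–(3.000,0.537)
cell (2,2): code 1001 → (3.000,2.464)–(2.000,2.692)
cell (3,0): code 0010 → (3.000,0.537)–(3.825,1.000)
cell (3,1): code 0011 → (3.825,1.000)–(3.990,2.000)
cell (3,2): code 0001 → (3.990,2.000)–(3.000,2.464)
total: 10 segments, chained into 1 closed loop(s), length Σ = 9.157545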